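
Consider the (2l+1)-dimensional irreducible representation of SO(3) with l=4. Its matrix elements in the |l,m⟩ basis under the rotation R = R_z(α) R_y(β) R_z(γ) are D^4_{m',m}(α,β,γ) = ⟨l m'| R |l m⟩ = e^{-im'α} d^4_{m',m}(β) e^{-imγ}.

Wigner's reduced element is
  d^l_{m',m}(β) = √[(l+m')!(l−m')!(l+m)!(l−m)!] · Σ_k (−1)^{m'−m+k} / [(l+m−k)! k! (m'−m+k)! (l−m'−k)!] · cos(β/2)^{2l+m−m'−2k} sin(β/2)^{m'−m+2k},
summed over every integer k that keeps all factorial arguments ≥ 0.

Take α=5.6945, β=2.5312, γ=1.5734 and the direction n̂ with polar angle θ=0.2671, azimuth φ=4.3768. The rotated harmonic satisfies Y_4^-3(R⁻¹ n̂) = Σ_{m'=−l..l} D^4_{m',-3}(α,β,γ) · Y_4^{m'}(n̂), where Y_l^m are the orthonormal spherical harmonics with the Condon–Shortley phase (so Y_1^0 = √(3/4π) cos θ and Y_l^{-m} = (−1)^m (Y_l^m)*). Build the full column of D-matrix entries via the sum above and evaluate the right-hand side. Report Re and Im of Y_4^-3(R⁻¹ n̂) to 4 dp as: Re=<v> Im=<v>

Need the full column D^4_{m',-3} for m'=−4..4 at α=5.6945, β=2.5312, γ=1.5734.
cos(β/2)=0.300480, sin(β/2)=0.953788
d^4_{-4,-3}: single k=1 term ⇒ +0.000597;  D = -0.000426+0.000418i
d^4_{-3,-3}: k∈[0..1] ⇒ +0.000066 -0.004687 = -0.004621;  D = +0.004540-0.000861i
d^4_{-2,-3}: k∈[0..1] ⇒ -0.000789 +0.023857 = +0.023068;  D = -0.021236-0.009009i
d^4_{-1,-3}: k∈[0..1] ⇒ +0.005315 -0.089247 = -0.083932;  D = +0.046058+0.070166i
d^4_{0,-3}: k∈[0..1] ⇒ -0.025148 +0.253380 = +0.228232;  D = +0.001783-0.228225i
d^4_{1,-3}: k∈[0..1] ⇒ +0.089247 -0.539528 = -0.450281;  D = -0.252944+0.372522i
d^4_{2,-3}: k∈[0..1] ⇒ -0.240377 +0.807315 = +0.566938;  D = +0.525306-0.213242i
d^4_{3,-3}: k∈[0..1] ⇒ +0.475819 -0.684880 = -0.209062;  D = -0.204766-0.042163i
d^4_{4,-3}: single k=0 term ⇒ -0.610273;  D = -0.428776-0.434263i
Y_4^{m'}(θ=0.2671,φ=4.3768) and Σ D·Y over m':
  (-0.0004+0.0004i)·(+0.0005+0.0021i)  (+0.0045-0.0009i)·(+0.0188-0.0119i)  (-0.0212-0.0090i)·(-0.1006-0.0799i)  (+0.0461+0.0702i)·(-0.1393+0.3994i)  (+0.0018-0.2282i)·(+0.5695+0.0000i)  (-0.2529+0.3725i)·(+0.1393+0.3994i)  (+0.5253-0.2132i)·(-0.1006+0.0799i)  (-0.2048-0.0422i)·(-0.0188-0.0119i)  (-0.4288-0.4343i)·(+0.0005-0.0021i)
Y_4^-3(R⁻¹ n̂) = -0.249550-0.100628i

Re=-0.2496 Im=-0.1006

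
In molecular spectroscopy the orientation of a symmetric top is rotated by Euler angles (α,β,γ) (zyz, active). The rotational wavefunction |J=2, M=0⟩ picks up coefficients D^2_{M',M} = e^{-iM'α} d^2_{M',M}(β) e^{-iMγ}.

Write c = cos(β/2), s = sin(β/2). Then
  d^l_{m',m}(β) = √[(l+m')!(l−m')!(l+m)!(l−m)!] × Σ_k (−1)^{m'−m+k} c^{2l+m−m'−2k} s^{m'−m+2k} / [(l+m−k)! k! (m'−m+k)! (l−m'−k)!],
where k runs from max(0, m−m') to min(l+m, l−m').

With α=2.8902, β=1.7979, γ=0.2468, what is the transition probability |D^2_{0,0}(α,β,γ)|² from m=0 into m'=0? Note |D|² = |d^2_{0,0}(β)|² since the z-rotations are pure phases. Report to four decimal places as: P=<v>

P=0.1797

Split into d^2_{0,0}(β=1.7979) × two z-phases.
With c≡cos(β/2)=0.622432 and s≡sin(β/2)=0.782674, N=[2·2·2·2]^{1/2}=4.000000
Admissible k: 0..2 (factorial args all ≥0)
  k=0: (−1)^0·4.0000/(4)·0.6224^4·0.7827^0 = +0.150096
  k=1: (−1)^1·4.0000/(1)·0.6224^2·0.7827^2 = -0.949305
  k=2: (−1)^2·4.0000/(4)·0.6224^0·0.7827^4 = +0.375252
d^2_{0,0}(1.7979) = +0.150096 -0.949305 +0.375252 = -0.423957
|D^2_{0,0}|² = |d^2_{0,0}(β)|² = (-0.423957)² = 0.179739 (the z-rotation phases have unit modulus)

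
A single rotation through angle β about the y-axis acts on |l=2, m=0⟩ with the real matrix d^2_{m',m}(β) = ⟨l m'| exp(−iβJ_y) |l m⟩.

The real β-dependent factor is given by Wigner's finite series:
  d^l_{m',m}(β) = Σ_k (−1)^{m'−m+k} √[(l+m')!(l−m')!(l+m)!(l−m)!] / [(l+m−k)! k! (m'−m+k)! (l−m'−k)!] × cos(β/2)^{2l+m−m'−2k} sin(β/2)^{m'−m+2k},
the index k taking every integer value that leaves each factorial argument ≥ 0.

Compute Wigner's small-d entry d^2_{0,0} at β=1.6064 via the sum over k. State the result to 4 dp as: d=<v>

d^2_{0,0}(β=1.6064) via Wigner's sum:
With c≡cos(β/2)=0.694408 and s≡sin(β/2)=0.719582, N=[2·2·2·2]^{1/2}=4.000000
k∈{0,1,2} keeps every argument non-negative
  k=0: (−1)^0·4.0000/(4)·0.6944^4·0.7196^0 = +0.232519
  k=1: (−1)^1·4.0000/(1)·0.6944^2·0.7196^2 = -0.998733
  k=2: (−1)^2·4.0000/(4)·0.6944^0·0.7196^4 = +0.268115
d^2_{0,0}(1.6064) = +0.232519 -0.998733 +0.268115 = -0.498099

d=-0.4981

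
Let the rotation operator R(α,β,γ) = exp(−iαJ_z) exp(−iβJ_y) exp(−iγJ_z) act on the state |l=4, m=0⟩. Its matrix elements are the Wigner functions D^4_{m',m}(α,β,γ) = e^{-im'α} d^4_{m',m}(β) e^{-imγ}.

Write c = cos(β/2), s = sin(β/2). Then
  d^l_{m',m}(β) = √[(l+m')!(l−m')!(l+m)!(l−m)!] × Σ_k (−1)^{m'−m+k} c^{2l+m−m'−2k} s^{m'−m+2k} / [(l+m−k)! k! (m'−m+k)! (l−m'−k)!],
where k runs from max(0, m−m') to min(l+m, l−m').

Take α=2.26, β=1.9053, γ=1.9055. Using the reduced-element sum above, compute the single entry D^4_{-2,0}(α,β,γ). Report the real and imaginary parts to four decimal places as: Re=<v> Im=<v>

First d^4_{-2,0}(β=1.9053), then the phase factors e^{-i(-2)α} and e^{-i(0)γ}:
Half-angle: c=0.579525, s=0.814954. N=√(2·720·24·24)=910.735966
k∈{2,3,4} keeps every argument non-negative
  k=2: (−1)^0·910.7360/(96)·0.5795^6·0.8150^2 = +0.238684
  k=3: (−1)^1·910.7360/(36)·0.5795^4·0.8150^4 = -1.258673
  k=4: (−1)^2·910.7360/(96)·0.5795^2·0.8150^6 = +0.933395
d^4_{-2,0}(1.9053) = +0.238684 -1.258673 +0.933395 = -0.086594
Phases: e^{-i·(-2)·2.26}=-0.191204-0.981550i, e^{-i·(0)·1.9055}=+1.000000+0.000000i ⇒ D=+0.016557+0.084997i

Re=0.0166 Im=0.0850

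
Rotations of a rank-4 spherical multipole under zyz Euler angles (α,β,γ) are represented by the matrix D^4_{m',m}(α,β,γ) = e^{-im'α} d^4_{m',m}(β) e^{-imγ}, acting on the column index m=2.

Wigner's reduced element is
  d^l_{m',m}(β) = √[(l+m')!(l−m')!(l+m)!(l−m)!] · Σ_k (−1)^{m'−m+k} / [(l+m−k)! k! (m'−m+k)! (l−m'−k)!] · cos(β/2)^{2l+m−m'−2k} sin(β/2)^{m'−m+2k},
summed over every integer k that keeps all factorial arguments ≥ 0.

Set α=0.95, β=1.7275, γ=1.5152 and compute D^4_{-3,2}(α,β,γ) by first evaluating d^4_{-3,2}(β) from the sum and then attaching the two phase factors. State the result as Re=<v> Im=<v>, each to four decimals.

Split into d^4_{-3,2}(β=1.7275) × two z-phases.
c=cos(1.7275/2)=0.649591, s=sin(1.7275/2)=0.760284; N=√[1·5040·720·2]=2693.993318
k∈{5,6} keeps every argument non-negative
  k=5: (−1)^0·2693.9933/(240)·0.6496^3·0.7603^5 = +0.781599
  k=6: (−1)^1·2693.9933/(720)·0.6496^1·0.7603^7 = -0.356890
d^4_{-3,2}(1.7275) = +0.781599 -0.356890 = +0.424709
Phases: e^{-i·(-3)·0.95}=-0.957787+0.287478i, e^{-i·(2)·1.5152}=-0.993824-0.110964i ⇒ D=+0.417817-0.076203i

Re=0.4178 Im=-0.0762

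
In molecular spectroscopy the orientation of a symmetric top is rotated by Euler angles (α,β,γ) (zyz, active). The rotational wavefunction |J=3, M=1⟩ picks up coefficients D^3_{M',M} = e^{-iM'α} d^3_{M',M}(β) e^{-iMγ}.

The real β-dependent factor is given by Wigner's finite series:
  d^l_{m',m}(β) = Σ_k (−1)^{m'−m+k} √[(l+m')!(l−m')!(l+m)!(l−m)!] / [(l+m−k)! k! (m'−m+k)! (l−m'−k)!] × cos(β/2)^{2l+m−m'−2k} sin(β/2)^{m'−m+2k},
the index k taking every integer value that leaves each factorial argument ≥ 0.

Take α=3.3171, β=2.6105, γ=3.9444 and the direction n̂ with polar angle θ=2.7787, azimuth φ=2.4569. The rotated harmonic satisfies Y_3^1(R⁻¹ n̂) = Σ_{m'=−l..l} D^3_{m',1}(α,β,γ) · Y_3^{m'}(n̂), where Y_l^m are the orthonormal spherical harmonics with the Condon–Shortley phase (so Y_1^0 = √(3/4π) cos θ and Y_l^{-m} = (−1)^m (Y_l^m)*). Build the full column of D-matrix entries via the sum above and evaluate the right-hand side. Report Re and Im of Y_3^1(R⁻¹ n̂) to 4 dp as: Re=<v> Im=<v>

Need the full column D^3_{m',1} for m'=−3..3 at α=3.3171, β=2.6105, γ=3.9444.
cos(β/2)=0.262436, sin(β/2)=0.964949
d^3_{-3,1}: single k=4 term ⇒ +0.231266;  D = +0.222495-0.063086i
d^3_{-2,1}: k∈[3..4] ⇒ +0.102711 -0.694299 = -0.591588;  D = +0.532232-0.258275i
d^3_{-1,1}: k∈[2..4] ⇒ +0.026501 -0.477701 +0.807285 = +0.356084;  D = +0.288291-0.209008i
d^3_{0,1}: k∈[1..3] ⇒ +0.004161 -0.168771 +0.760567 = +0.595957;  D = -0.414005+0.428677i
d^3_{1,1}: k∈[0..2] ⇒ +0.000327 -0.035334 +0.358276 = +0.323268;  D = +0.180520-0.268170i
d^3_{2,1}: k∈[0..1] ⇒ -0.003799 +0.102711 = +0.098912;  D = -0.040059+0.090437i
d^3_{3,1}: single k=0 term ⇒ +0.017106;  D = +0.004091-0.016610i
Y_3^{m'}(θ=2.7787,φ=2.4569) and Σ D·Y over m':
  (+0.2225-0.0631i)·(+0.0087-0.0165i)  (+0.5322-0.2583i)·(-0.0241-0.1180i)  (+0.2883-0.2090i)·(-0.2995-0.2445i)  (-0.4140+0.4287i)·(-0.4779+0.0000i)  (+0.1805-0.2682i)·(+0.2995-0.2445i)  (-0.0401+0.0904i)·(-0.0241+0.1180i)  (+0.0041-0.0166i)·(-0.0087-0.0165i)
Y_3^1(R⁻¹ n̂) = -0.003490-0.404837i

Re=-0.0035 Im=-0.4048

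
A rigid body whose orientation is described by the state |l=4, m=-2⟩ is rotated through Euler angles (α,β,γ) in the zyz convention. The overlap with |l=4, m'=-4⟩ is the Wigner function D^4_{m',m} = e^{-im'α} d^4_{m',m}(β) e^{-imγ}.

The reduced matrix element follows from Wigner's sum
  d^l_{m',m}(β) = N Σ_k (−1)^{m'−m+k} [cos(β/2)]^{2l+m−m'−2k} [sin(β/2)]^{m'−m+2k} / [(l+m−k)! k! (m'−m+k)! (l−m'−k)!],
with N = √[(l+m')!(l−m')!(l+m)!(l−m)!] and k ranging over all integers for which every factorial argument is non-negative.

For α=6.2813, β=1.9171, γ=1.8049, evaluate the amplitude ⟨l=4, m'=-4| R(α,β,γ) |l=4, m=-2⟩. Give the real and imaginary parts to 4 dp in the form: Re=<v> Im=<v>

Re=-0.1144 Im=-0.0568

First d^4_{-4,-2}(β=1.9171), then the phase factors e^{-i(-4)α} and e^{-i(-2)γ}:
With c≡cos(β/2)=0.574707 and s≡sin(β/2)=0.818359, N=[1·40320·2·720]^{1/2}=7619.763776
Admissible k: 2..2 (factorial args all ≥0)
  k=2: (−1)^0·7619.7638/(1440)·0.5747^6·0.8184^2 = +0.127687
d^4_{-4,-2}(1.9171) = +0.127687
D = (+0.999972-0.007541i)·(+0.127687)·(-0.892379-0.451287i) = -0.114376-0.056763i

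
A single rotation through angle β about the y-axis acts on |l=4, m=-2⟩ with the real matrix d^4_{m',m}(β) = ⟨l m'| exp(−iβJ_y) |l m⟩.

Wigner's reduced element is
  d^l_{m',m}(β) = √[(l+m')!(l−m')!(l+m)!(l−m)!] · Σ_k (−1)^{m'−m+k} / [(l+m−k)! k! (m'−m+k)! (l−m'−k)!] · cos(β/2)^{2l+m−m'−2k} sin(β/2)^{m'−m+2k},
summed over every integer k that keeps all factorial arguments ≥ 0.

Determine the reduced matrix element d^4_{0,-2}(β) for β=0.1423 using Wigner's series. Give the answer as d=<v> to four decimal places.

d^4_{0,-2}(β=0.1423) via Wigner's sum:
Half-angle: c=0.997470, s=0.071090. N=√(24·24·2·720)=910.735966
Admissible k: 0..2 (factorial args all ≥0)
  k=0: (−1)^2·910.7360/(96)·0.9975^6·0.0711^2 = +0.047221
  k=1: (−1)^3·910.7360/(36)·0.9975^4·0.0711^4 = -0.000640
  k=2: (−1)^4·910.7360/(96)·0.9975^2·0.0711^6 = +0.000001
d^4_{0,-2}(0.1423) = +0.047221 -0.000640 +0.000001 = +0.046583

d=0.0466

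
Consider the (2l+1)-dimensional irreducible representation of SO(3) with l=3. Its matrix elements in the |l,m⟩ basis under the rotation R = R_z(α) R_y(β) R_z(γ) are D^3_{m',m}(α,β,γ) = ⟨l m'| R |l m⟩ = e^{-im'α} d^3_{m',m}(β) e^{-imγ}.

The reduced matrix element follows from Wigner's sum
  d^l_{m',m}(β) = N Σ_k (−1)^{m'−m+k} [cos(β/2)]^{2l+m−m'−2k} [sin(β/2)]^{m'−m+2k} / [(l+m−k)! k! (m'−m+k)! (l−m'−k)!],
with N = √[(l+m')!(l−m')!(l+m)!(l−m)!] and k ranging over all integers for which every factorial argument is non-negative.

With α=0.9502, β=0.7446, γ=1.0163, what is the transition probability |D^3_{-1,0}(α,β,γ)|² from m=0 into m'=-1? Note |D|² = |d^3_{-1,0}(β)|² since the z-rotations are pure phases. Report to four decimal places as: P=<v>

P=0.2500

Split into d^3_{-1,0}(β=0.7446) × two z-phases.
With c≡cos(β/2)=0.931493 and s≡sin(β/2)=0.363759, N=[2·24·6·6]^{1/2}=41.569219
Admissible k: 1..3 (factorial args all ≥0)
  k=1: (−1)^0·41.5692/(12)·0.9315^5·0.3638^1 = +0.883695
  k=2: (−1)^1·41.5692/(4)·0.9315^3·0.3638^3 = -0.404289
  k=3: (−1)^2·41.5692/(12)·0.9315^1·0.3638^5 = +0.020551
d^3_{-1,0}(0.7446) = +0.883695 -0.404289 +0.020551 = +0.499958
|D^3_{-1,0}|² = |d^3_{-1,0}(β)|² = (+0.499958)² = 0.249958 (the z-rotation phases have unit modulus)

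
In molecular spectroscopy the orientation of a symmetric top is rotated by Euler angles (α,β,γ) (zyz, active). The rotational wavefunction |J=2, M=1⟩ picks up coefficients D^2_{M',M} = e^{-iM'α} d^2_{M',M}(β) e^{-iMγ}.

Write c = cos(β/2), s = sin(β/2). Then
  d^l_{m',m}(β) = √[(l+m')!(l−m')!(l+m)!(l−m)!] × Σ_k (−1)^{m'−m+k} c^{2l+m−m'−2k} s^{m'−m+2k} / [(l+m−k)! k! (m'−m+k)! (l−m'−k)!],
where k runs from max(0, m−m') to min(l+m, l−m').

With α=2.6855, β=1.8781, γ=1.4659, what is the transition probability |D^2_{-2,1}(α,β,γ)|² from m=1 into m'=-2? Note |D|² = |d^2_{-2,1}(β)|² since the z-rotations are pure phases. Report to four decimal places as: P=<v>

D^2_{-2,1}(2.6855,1.8781,1.4659) = e^{-i·-2·2.6855}·d^2_{-2,1}(1.8781)·e^{-i·1·1.4659}. Compute d first:
With c≡cos(β/2)=0.590555 and s≡sin(β/2)=0.806997, N=[1·24·6·1]^{1/2}=12.000000
k∈{3} keeps every argument non-negative
  k=3: (−1)^0·12.0000/(6)·0.5906^1·0.8070^3 = +0.620736
d^2_{-2,1}(1.8781) = +0.620736
|D^2_{-2,1}|² = |d^2_{-2,1}(β)|² = (+0.620736)² = 0.385313 (the z-rotation phases have unit modulus)

P=0.3853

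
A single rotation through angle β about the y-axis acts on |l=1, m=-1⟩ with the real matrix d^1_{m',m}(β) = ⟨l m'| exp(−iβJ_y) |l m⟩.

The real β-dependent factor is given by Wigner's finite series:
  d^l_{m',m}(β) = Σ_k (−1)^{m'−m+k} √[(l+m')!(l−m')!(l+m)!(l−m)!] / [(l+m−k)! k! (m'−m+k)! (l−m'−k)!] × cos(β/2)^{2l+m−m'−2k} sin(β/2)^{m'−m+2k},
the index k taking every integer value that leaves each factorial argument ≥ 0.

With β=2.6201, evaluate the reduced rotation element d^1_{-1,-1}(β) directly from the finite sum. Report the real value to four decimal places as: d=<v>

d=0.0665

d^1_{-1,-1}(β=2.6201) via Wigner's sum:
Half-angle: c=0.257802, s=0.966198. N=√(1·2·1·2)=2.000000
The bounds max(0,m−m')=0 and min(l+m,l−m')=0 give 1 term
  k=0: (−1)^0·2.0000/(2)·0.2578^2·0.9662^0 = +0.066462
d^1_{-1,-1}(2.6201) = +0.066462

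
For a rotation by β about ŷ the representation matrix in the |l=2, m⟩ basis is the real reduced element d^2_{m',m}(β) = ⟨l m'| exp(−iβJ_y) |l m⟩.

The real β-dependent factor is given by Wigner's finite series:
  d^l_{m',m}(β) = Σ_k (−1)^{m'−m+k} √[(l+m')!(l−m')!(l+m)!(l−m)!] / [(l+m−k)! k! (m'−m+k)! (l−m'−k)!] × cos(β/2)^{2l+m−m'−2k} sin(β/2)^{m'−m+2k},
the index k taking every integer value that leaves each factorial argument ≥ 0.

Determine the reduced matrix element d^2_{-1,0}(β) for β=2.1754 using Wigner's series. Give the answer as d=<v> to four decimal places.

d=-0.5728

d^2_{-1,0}(β=2.1754) via Wigner's sum:
c=cos(2.1754/2)=0.464523, s=sin(2.1754/2)=0.885561; N=√[1·6·2·2]=4.898979
The bounds max(0,m−m')=1 and min(l+m,l−m')=2 give 2 terms
  k=1: (−1)^0·4.8990/(2)·0.4645^3·0.8856^1 = +0.217429
  k=2: (−1)^1·4.8990/(2)·0.4645^1·0.8856^3 = -0.790203
d^2_{-1,0}(2.1754) = +0.217429 -0.790203 = -0.572774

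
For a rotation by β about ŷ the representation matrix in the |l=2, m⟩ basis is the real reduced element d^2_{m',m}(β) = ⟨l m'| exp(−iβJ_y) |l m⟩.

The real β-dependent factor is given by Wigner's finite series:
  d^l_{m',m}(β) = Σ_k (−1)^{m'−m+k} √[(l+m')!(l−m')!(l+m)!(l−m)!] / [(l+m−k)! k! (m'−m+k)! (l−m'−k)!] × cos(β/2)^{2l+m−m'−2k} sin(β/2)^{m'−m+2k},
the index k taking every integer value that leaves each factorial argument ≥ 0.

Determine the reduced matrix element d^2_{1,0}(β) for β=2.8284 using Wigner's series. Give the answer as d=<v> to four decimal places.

d=0.3590

d^2_{1,0}(β=2.8284) via Wigner's sum:
Half-angle: c=0.155957, s=0.987764. N=√(6·1·2·2)=4.898979
k∈{0,1} keeps every argument non-negative
  k=0: (−1)^1·4.8990/(2)·0.1560^3·0.9878^1 = -0.009178
  k=1: (−1)^2·4.8990/(2)·0.1560^1·0.9878^3 = +0.368163
d^2_{1,0}(2.8284) = -0.009178 +0.368163 = +0.358985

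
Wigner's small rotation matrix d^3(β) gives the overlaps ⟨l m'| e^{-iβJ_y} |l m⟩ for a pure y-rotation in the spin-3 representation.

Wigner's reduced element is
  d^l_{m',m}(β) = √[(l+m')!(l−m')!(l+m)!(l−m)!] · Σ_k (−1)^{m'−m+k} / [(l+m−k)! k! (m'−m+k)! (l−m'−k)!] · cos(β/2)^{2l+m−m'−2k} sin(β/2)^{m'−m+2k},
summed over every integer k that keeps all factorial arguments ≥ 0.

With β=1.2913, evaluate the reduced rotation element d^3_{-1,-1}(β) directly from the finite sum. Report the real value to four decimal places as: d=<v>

d=-0.4174

d^3_{-1,-1}(β=1.2913) via Wigner's sum:
With c≡cos(β/2)=0.798709 and s≡sin(β/2)=0.601718, N=[2·24·2·24]^{1/2}=48.000000
Admissible k: 0..2 (factorial args all ≥0)
  k=0: (−1)^0·48.0000/(48)·0.7987^6·0.6017^0 = +0.259616
  k=1: (−1)^1·48.0000/(6)·0.7987^4·0.6017^2 = -1.178771
  k=2: (−1)^2·48.0000/(8)·0.7987^2·0.6017^4 = +0.501764
d^3_{-1,-1}(1.2913) = +0.259616 -1.178771 +0.501764 = -0.417392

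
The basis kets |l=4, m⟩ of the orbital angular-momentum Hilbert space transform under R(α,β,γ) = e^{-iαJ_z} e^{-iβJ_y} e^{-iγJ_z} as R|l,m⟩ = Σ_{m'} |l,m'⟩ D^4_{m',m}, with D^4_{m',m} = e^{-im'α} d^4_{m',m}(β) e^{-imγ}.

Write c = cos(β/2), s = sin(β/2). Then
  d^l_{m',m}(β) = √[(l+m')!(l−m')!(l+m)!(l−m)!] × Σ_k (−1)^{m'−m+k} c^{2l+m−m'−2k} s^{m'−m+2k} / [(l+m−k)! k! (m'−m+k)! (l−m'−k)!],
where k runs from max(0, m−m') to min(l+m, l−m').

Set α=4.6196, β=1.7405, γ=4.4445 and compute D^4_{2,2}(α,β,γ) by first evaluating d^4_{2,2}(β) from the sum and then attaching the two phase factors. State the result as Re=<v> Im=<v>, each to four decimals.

Split into d^4_{2,2}(β=1.7405) × two z-phases.
c=cos(1.7405/2)=0.644635, s=sin(1.7405/2)=0.764490; N=√[720·2·720·2]=1440.000000
The bounds max(0,m−m')=0 and min(l+m,l−m')=2 give 3 terms
  k=0: (−1)^0·1440.0000/(1440)·0.6446^8·0.7645^0 = +0.029820
  k=1: (−1)^1·1440.0000/(120)·0.6446^6·0.7645^2 = -0.503280
  k=2: (−1)^2·1440.0000/(96)·0.6446^4·0.7645^4 = +0.884780
d^4_{2,2}(1.7405) = +0.029820 -0.503280 +0.884780 = +0.411320
D = (-0.982830-0.184515i)·(+0.411320)·(-0.859872-0.510510i) = +0.308865+0.271637i

Re=0.3089 Im=0.2716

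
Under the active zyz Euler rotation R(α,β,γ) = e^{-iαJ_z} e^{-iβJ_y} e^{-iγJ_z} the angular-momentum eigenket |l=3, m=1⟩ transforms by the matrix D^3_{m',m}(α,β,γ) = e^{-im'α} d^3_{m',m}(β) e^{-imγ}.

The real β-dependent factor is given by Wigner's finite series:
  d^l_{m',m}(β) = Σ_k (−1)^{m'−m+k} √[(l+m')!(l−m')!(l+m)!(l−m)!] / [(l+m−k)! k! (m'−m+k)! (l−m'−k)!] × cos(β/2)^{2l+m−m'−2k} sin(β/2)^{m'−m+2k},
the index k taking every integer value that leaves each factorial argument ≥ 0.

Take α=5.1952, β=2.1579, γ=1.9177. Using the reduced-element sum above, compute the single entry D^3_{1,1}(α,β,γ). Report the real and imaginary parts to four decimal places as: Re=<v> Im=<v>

Re=0.3441 Im=-0.3761

D^3_{1,1}(5.1952,2.1579,1.9177) = e^{-i·1·5.1952}·d^3_{1,1}(2.1579)·e^{-i·1·1.9177}. Compute d first:
Half-angle: c=0.472254, s=0.881462. N=√(24·2·24·2)=48.000000
Admissible k: 0..2 (factorial args all ≥0)
  k=0: (−1)^0·48.0000/(48)·0.4723^6·0.8815^0 = +0.011093
  k=1: (−1)^1·48.0000/(6)·0.4723^4·0.8815^2 = -0.309172
  k=2: (−1)^2·48.0000/(8)·0.4723^2·0.8815^4 = +0.807826
d^3_{1,1}(2.1579) = +0.011093 -0.309172 +0.807826 = +0.509747
D = (+0.464271+0.885693i)·(+0.509747)·(-0.339988-0.940430i) = +0.344123-0.376060i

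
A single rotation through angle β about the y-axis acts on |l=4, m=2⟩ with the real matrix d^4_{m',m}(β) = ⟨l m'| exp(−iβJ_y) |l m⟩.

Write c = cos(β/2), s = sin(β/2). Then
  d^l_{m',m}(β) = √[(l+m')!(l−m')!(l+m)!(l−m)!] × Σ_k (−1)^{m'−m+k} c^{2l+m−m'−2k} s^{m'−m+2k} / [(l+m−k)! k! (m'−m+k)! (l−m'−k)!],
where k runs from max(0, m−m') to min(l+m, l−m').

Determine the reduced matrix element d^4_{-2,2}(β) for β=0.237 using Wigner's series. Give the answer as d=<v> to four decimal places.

d^4_{-2,2}(β=0.237) via Wigner's sum:
With c≡cos(β/2)=0.992987 and s≡sin(β/2)=0.118223, N=[2·720·720·2]^{1/2}=1440.000000
Admissible k: 4..6 (factorial args all ≥0)
  k=4: (−1)^0·1440.0000/(96)·0.9930^4·0.1182^4 = +0.002849
  k=5: (−1)^1·1440.0000/(120)·0.9930^2·0.1182^6 = -0.000032
  k=6: (−1)^2·1440.0000/(1440)·0.9930^0·0.1182^8 = +0.000000
d^4_{-2,2}(0.237) = +0.002849 -0.000032 +0.000000 = +0.002817

d=0.0028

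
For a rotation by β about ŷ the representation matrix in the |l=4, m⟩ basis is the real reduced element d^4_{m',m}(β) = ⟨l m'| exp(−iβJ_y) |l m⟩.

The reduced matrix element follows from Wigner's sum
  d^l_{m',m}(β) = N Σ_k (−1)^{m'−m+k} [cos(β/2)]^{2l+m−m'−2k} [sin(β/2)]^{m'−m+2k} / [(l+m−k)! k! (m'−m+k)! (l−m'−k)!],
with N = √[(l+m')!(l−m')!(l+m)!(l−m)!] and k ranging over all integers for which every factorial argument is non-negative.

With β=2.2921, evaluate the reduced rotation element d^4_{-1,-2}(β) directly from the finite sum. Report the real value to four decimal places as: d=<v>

d^4_{-1,-2}(β=2.2921) via Wigner's sum:
With c≡cos(β/2)=0.412090 and s≡sin(β/2)=0.911143, N=[6·120·2·720]^{1/2}=1018.233765
The bounds max(0,m−m')=0 and min(l+m,l−m')=2 give 3 terms
  k=0: (−1)^1·1018.2338/(240)·0.4121^7·0.9111^1 = -0.007801
  k=1: (−1)^2·1018.2338/(48)·0.4121^5·0.9111^3 = +0.190689
  k=2: (−1)^3·1018.2338/(72)·0.4121^3·0.9111^5 = -0.621475
d^4_{-1,-2}(2.2921) = -0.007801 +0.190689 -0.621475 = -0.438587

d=-0.4386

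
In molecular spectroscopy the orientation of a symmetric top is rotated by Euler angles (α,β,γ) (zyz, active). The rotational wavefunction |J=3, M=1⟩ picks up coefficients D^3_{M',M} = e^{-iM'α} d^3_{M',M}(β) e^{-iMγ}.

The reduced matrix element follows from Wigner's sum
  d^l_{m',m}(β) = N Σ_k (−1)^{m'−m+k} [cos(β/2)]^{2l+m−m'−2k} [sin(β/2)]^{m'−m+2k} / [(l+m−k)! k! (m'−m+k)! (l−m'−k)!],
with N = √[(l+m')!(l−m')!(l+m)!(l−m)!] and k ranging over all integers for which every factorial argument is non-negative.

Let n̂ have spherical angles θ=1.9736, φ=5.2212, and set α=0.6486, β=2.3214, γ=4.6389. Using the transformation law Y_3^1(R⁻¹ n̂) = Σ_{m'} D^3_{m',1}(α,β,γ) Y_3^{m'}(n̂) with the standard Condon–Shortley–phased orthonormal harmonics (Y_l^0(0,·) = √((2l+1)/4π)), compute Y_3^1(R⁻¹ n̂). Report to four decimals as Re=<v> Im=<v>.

Need the full column D^3_{m',1} for m'=−3..3 at α=0.6486, β=2.3214, γ=4.6389.
cos(β/2)=0.398698, sin(β/2)=0.917082
d^3_{-3,1}: single k=4 term ⇒ +0.435478;  D = -0.392410-0.188827i
d^3_{-2,1}: k∈[3..4] ⇒ +0.309162 -0.817872 = -0.508710;  D = +0.498559-0.101119i
d^3_{-1,1}: k∈[2..4] ⇒ +0.127510 -0.899520 +0.594909 = -0.177102;  D = +0.117056-0.132902i
d^3_{0,1}: k∈[1..3] ⇒ +0.032005 -0.508005 +0.895934 = +0.419934;  D = -0.030833+0.418801i
d^3_{1,1}: k∈[0..2] ⇒ +0.004017 -0.170013 +0.674640 = +0.508644;  D = +0.276666+0.426819i
d^3_{2,1}: k∈[0..1] ⇒ -0.029216 +0.309162 = +0.279946;  D = +0.263252+0.095226i
d^3_{3,1}: single k=0 term ⇒ +0.082307;  D = +0.078594-0.024442i
Y_3^{m'}(θ=1.9736,φ=5.2212) and Σ D·Y over m':
  (-0.3924-0.1888i)·(-0.3245-0.0144i)  (+0.4986-0.1011i)·(+0.1781-0.2885i)  (+0.1171-0.1329i)·(-0.0336-0.0602i)  (-0.0308+0.4188i)·(+0.3265+0.0000i)  (+0.2767+0.4268i)·(+0.0336-0.0602i)  (+0.2633+0.0952i)·(+0.1781+0.2885i)  (+0.0786-0.0244i)·(+0.3245-0.0144i)
Y_3^1(R⁻¹ n̂) = +0.241818+0.120754i

Re=0.2418 Im=0.1208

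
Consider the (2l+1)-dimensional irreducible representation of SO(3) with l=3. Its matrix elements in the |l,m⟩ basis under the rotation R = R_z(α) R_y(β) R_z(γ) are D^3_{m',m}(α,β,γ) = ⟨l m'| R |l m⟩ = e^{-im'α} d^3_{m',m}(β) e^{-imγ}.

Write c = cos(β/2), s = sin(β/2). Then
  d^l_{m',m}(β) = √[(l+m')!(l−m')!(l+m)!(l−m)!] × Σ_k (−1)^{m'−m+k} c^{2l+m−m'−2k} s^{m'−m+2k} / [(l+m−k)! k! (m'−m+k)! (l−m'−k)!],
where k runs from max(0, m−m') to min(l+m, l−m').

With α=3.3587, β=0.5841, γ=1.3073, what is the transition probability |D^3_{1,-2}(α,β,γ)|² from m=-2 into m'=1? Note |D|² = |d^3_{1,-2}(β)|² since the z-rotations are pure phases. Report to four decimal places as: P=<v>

Split into d^3_{1,-2}(β=0.5841) × two z-phases.
Half-angle: c=0.957656, s=0.287916. N=√(24·2·1·120)=75.894664
The bounds max(0,m−m')=0 and min(l+m,l−m')=1 give 2 terms
  k=0: (−1)^3·75.8947/(12)·0.9577^3·0.2879^3 = -0.132573
  k=1: (−1)^4·75.8947/(24)·0.9577^1·0.2879^5 = +0.005992
d^3_{1,-2}(0.5841) = -0.132573 +0.005992 = -0.126582
|D^3_{1,-2}|² = |d^3_{1,-2}(β)|² = (-0.126582)² = 0.016023 (the z-rotation phases have unit modulus)

P=0.0160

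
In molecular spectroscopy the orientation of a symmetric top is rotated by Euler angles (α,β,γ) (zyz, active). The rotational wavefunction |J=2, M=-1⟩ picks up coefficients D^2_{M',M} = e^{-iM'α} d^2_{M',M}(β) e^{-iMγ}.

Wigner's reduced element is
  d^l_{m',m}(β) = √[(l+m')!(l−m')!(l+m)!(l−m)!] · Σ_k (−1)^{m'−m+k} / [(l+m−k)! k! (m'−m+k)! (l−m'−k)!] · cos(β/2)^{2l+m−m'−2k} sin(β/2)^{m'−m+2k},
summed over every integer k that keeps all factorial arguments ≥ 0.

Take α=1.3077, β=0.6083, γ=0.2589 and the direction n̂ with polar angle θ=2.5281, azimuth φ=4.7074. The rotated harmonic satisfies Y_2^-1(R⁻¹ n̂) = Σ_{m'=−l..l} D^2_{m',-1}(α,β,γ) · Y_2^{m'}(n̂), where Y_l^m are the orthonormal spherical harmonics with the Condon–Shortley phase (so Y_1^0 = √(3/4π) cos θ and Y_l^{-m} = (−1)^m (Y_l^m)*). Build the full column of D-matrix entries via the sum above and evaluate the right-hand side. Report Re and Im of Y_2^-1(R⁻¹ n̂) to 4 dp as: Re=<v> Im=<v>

Need the full column D^2_{m',-1} for m'=−2..2 at α=1.3077, β=0.6083, γ=0.2589.
cos(β/2)=0.954102, sin(β/2)=0.299482
d^2_{-2,-1}: single k=1 term ⇒ +0.520218;  D = -0.501745+0.137401i
d^2_{-1,-1}: k∈[0..1] ⇒ +0.828665 -0.244936 = +0.583729;  D = +0.002450+0.583724i
d^2_{0,-1}: k∈[0..1] ⇒ -0.637134 +0.062775 = -0.574360;  D = -0.555218-0.147046i
d^2_{1,-1}: k∈[0..1] ⇒ +0.244936 -0.008044 = +0.236892;  D = +0.118117-0.205344i
d^2_{2,-1}: single k=0 term ⇒ -0.051255;  D = +0.036254+0.036232i
Y_2^{m'}(θ=2.5281,φ=4.7074) and Σ D·Y over m':
  (-0.5017+0.1374i)·(-0.1280-0.0013i)  (+0.0024+0.5837i)·(+0.0018-0.3637i)  (-0.5552-0.1470i)·(+0.3172+0.0000i)  (+0.1181-0.2053i)·(-0.0018-0.3637i)  (+0.0363+0.0362i)·(-0.1280+0.0013i)
Y_2^-1(R⁻¹ n̂) = +0.021024-0.110594i

Re=0.0210 Im=-0.1106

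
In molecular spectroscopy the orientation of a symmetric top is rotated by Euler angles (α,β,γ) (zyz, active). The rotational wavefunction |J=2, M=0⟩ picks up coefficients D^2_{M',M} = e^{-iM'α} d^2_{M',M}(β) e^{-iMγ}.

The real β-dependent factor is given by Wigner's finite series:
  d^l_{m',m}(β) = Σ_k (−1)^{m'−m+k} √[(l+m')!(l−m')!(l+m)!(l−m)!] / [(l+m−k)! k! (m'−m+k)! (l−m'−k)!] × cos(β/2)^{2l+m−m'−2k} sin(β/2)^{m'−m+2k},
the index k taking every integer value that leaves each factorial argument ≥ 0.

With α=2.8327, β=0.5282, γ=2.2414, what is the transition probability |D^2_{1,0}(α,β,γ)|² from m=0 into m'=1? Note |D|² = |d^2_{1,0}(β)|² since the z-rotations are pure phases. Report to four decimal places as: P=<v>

P=0.2842

First d^2_{1,0}(β=0.5282), then the phase factors e^{-i(1)α} and e^{-i(0)γ}:
c=cos(0.5282/2)=0.965328, s=sin(0.5282/2)=0.261041; N=√[6·1·2·2]=4.898979
k: max(0,(0)−(1))=0 … min(2+(0),2−(1))=1
  k=0: (−1)^1·4.8990/(2)·0.9653^3·0.2610^1 = -0.575186
  k=1: (−1)^2·4.8990/(2)·0.9653^1·0.2610^3 = +0.042061
d^2_{1,0}(0.5282) = -0.575186 +0.042061 = -0.533125
|D^2_{1,0}|² = |d^2_{1,0}(β)|² = (-0.533125)² = 0.284223 (the z-rotation phases have unit modulus)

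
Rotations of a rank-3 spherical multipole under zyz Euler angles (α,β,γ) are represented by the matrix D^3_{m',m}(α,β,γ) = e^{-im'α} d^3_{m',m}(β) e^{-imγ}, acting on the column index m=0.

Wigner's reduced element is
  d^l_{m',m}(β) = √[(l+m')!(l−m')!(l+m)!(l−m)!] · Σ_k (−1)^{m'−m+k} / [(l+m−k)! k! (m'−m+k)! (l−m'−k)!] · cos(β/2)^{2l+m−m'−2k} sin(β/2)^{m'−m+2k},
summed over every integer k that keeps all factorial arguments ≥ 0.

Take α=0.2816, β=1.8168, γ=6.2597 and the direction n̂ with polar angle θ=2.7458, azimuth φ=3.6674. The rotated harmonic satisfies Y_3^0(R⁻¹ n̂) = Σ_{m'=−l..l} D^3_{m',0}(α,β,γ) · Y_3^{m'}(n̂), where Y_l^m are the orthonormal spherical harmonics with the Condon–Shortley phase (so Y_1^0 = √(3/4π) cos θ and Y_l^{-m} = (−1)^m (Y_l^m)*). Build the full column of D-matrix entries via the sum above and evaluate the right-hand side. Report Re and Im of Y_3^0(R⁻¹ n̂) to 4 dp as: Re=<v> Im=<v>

Re=0.1497 Im=0.0000

Need the full column D^3_{m',0} for m'=−3..3 at α=0.2816, β=1.8168, γ=6.2597.
cos(β/2)=0.615008, sin(β/2)=0.788521
d^3_{-3,0}: single k=3 term ⇒ +0.510032;  D = +0.338600+0.381421i
d^3_{-2,0}: k∈[2..3] ⇒ +0.487204 -0.800894 = -0.313690;  D = -0.265241-0.167478i
d^3_{-1,0}: k∈[1..3] ⇒ +0.240330 -1.185206 +0.649437 = -0.295439;  D = -0.283802-0.082100i
d^3_{0,0}: k∈[0..3] ⇒ +0.054111 -0.800557 +1.316003 -0.240369 = +0.329187;  D = +0.329187+0.000000i
d^3_{1,0}: k∈[0..2] ⇒ -0.240330 +1.185206 -0.649437 = +0.295439;  D = +0.283802-0.082100i
d^3_{2,0}: k∈[0..1] ⇒ +0.487204 -0.800894 = -0.313690;  D = -0.265241+0.167478i
d^3_{3,0}: single k=0 term ⇒ -0.510032;  D = -0.338600+0.381421i
Y_3^{m'}(θ=2.7458,φ=3.6674) and Σ D·Y over m':
  (+0.3386+0.3814i)·(+0.0002+0.0239i)  (-0.2652-0.1675i)·(-0.0695+0.1217i)  (-0.2838-0.0821i)·(-0.3510+0.2037i)  (+0.3292+0.0000i)·(-0.4327+0.0000i)  (+0.2838-0.0821i)·(+0.3510+0.2037i)  (-0.2652+0.1675i)·(-0.0695-0.1217i)  (-0.3386+0.3814i)·(-0.0002+0.0239i)
Y_3^0(R⁻¹ n̂) = +0.149728+0.000000i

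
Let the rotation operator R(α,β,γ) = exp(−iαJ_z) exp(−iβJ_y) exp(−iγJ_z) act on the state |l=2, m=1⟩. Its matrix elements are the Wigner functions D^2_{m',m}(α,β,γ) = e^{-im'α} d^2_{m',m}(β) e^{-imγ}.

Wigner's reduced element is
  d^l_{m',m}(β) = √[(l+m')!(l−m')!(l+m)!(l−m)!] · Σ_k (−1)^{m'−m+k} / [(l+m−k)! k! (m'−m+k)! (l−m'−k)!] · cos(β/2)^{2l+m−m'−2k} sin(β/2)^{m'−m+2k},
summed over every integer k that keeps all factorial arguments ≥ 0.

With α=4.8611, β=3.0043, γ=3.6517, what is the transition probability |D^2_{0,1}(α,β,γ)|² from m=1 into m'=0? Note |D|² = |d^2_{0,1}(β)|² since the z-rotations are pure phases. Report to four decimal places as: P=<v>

Split into d^2_{0,1}(β=3.0043) × two z-phases.
c=cos(3.0043/2)=0.068592, s=sin(3.0043/2)=0.997645; N=√[2·2·6·1]=4.898979
k∈{1,2} keeps every argument non-negative
  k=1: (−1)^0·4.8990/(2)·0.0686^3·0.9976^1 = +0.000789
  k=2: (−1)^1·4.8990/(2)·0.0686^1·0.9976^3 = -0.166832
d^2_{0,1}(3.0043) = +0.000789 -0.166832 = -0.166043
|D^2_{0,1}|² = |d^2_{0,1}(β)|² = (-0.166043)² = 0.027570 (the z-rotation phases have unit modulus)

P=0.0276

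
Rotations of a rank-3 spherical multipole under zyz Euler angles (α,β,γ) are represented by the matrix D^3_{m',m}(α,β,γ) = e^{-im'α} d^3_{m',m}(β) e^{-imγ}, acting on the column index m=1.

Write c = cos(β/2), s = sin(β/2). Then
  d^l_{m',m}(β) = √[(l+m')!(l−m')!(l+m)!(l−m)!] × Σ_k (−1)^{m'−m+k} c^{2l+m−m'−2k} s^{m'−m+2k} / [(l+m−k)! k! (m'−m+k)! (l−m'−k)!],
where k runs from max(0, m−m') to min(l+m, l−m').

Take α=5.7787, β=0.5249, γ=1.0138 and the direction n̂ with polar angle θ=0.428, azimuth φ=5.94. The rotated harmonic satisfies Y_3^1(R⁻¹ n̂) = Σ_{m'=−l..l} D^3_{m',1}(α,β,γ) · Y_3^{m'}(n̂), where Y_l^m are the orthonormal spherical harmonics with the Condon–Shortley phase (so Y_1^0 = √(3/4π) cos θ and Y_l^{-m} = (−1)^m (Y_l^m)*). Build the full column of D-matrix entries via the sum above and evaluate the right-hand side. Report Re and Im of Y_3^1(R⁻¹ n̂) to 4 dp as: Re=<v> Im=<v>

Need the full column D^3_{m',1} for m'=−3..3 at α=5.7787, β=0.5249, γ=1.0138.
cos(β/2)=0.965757, sin(β/2)=0.259447
d^3_{-3,1}: single k=4 term ⇒ +0.016367;  D = -0.013375-0.009434i
d^3_{-2,1}: k∈[3..4] ⇒ +0.099491 -0.003590 = +0.095900;  D = -0.041884-0.086271i
d^3_{-1,1}: k∈[2..4] ⇒ +0.351335 -0.033808 +0.000305 = +0.317832;  D = +0.016682-0.317394i
d^3_{0,1}: k∈[1..3] ⇒ +0.755057 -0.163480 +0.003933 = +0.595510;  D = +0.314810-0.505497i
d^3_{1,1}: k∈[0..2] ⇒ +0.811349 -0.468447 +0.025356 = +0.368258;  D = +0.321519-0.179555i
d^3_{2,1}: k∈[0..1] ⇒ -0.689270 +0.099491 = -0.589779;  D = -0.589772+0.002848i
d^3_{3,1}: single k=0 term ⇒ +0.226786;  D = +0.199061+0.108659i
Y_3^{m'}(θ=0.428,φ=5.94) and Σ D·Y over m':
  (-0.0134-0.0094i)·(+0.0154+0.0256i)  (-0.0419-0.0863i)·(+0.1239+0.1015i)  (+0.0167-0.3174i)·(+0.3965+0.1417i)  (+0.3148-0.5055i)·(+0.3866+0.0000i)  (+0.3215-0.1796i)·(-0.3965+0.1417i)  (-0.5898+0.0028i)·(+0.1239-0.1015i)  (+0.1991+0.1087i)·(-0.0154+0.0256i)
Y_3^1(R⁻¹ n̂) = -0.003772-0.153946i

Re=-0.0038 Im=-0.1539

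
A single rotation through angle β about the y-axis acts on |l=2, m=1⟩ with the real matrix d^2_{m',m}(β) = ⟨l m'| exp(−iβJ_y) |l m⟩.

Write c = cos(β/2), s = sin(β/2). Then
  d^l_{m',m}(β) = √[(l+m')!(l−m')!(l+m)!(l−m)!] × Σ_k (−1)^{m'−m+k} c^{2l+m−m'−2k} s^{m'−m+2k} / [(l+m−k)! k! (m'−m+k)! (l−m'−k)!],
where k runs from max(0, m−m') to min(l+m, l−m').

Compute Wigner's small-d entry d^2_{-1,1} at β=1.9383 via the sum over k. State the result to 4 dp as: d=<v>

d^2_{-1,1}(β=1.9383) via Wigner's sum:
c=cos(1.9383/2)=0.566000, s=sin(1.9383/2)=0.824405; N=√[1·6·6·1]=6.000000
k∈{2,3} keeps every argument non-negative
  k=2: (−1)^0·6.0000/(2)·0.5660^2·0.8244^2 = +0.653185
  k=3: (−1)^1·6.0000/(6)·0.5660^0·0.8244^4 = -0.461915
d^2_{-1,1}(1.9383) = +0.653185 -0.461915 = +0.191269

d=0.1913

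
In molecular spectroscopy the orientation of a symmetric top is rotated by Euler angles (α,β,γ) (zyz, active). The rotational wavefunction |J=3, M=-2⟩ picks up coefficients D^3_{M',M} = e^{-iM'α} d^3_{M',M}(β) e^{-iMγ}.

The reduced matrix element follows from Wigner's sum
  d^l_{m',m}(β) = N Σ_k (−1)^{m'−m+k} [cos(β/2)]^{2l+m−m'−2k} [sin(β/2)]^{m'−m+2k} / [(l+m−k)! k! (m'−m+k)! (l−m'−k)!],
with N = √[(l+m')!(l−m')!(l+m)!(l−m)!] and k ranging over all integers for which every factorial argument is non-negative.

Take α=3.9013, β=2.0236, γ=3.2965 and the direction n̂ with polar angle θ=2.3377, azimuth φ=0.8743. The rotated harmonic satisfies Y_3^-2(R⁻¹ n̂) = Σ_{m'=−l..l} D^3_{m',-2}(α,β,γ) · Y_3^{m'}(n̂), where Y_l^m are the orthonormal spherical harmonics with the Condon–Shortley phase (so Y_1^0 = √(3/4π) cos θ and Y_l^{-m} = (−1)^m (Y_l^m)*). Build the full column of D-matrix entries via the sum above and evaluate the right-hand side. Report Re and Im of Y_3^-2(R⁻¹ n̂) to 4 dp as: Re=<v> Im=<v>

Need the full column D^3_{m',-2} for m'=−3..3 at α=3.9013, β=2.0236, γ=3.2965.
cos(β/2)=0.530336, sin(β/2)=0.847788
d^3_{-3,-2}: single k=1 term ⇒ +0.087120;  D = +0.074151-0.045733i
d^3_{-2,-2}: k∈[0..1] ⇒ +0.022249 -0.284281 = -0.262032;  D = +0.066966-0.253330i
d^3_{-1,-2}: k∈[0..1] ⇒ -0.112471 +0.574836 = +0.462365;  D = -0.222186-0.405480i
d^3_{0,-2}: k∈[0..1] ⇒ +0.311414 -0.795813 = -0.484399;  D = -0.461337-0.147685i
d^3_{1,-2}: k∈[0..1] ⇒ -0.574836 +0.734491 = +0.159655;  D = -0.143769+0.069429i
d^3_{2,-2}: k∈[0..1] ⇒ +0.726474 -0.371298 = +0.355176;  D = +0.125517-0.332258i
d^3_{3,-2}: single k=0 term ⇒ -0.568934;  D = -0.220773-0.524353i
Y_3^{m'}(θ=2.3377,φ=0.8743) and Σ D·Y over m':
  (+0.0742-0.0457i)·(-0.1353-0.0772i)  (+0.0670-0.2533i)·(+0.0650+0.3619i)  (-0.2222-0.4055i)·(+0.2101-0.2513i)  (-0.4613-0.1477i)·(+0.1534+0.0000i)  (-0.1438+0.0694i)·(-0.2101-0.2513i)  (+0.1255-0.3323i)·(+0.0650-0.3619i)  (-0.2208-0.5244i)·(+0.1353-0.0772i)
Y_3^-2(R⁻¹ n̂) = -0.271658-0.143199i

Re=-0.2717 Im=-0.1432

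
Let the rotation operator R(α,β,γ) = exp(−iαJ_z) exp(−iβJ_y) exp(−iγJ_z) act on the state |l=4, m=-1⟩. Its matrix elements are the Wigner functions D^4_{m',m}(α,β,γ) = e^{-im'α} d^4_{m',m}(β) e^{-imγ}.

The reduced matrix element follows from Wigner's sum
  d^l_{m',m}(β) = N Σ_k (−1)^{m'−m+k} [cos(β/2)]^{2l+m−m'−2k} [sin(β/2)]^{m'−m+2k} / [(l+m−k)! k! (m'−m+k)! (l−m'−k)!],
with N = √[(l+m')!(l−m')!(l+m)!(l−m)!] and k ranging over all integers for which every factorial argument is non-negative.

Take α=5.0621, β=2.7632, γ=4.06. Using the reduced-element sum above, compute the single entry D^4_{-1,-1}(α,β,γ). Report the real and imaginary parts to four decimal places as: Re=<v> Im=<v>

Split into d^4_{-1,-1}(β=2.7632) × two z-phases.
c=cos(2.7632/2)=0.188070, s=sin(2.7632/2)=0.982156; N=√[6·120·6·120]=720.000000
Admissible k: 0..3 (factorial args all ≥0)
  k=0: (−1)^0·720.0000/(720)·0.1881^8·0.9822^0 = +0.000002
  k=1: (−1)^1·720.0000/(48)·0.1881^6·0.9822^2 = -0.000640
  k=2: (−1)^2·720.0000/(24)·0.1881^4·0.9822^4 = +0.034923
  k=3: (−1)^3·720.0000/(72)·0.1881^2·0.9822^6 = -0.317482
d^4_{-1,-1}(2.7632) = +0.000002 -0.000640 +0.034923 -0.317482 = -0.283197
D = (+0.342626-0.939472i)·(-0.283197)·(-0.607087-0.794636i) = +0.270324-0.084415i

Re=0.2703 Im=-0.0844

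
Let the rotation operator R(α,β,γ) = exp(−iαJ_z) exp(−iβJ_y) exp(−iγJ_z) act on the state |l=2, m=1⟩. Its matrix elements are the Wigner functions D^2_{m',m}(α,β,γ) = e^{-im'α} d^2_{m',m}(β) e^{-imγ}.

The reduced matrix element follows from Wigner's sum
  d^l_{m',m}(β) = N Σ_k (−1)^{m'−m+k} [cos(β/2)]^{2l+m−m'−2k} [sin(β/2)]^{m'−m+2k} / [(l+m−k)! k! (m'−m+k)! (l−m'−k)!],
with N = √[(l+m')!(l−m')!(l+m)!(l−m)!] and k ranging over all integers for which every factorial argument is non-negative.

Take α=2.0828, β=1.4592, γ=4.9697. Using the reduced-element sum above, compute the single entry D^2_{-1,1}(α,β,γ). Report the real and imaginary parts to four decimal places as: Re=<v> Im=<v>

D^2_{-1,1}(2.0828,1.4592,4.9697) = e^{-i·-1·2.0828}·d^2_{-1,1}(1.4592)·e^{-i·1·4.9697}. Compute d first:
c=cos(1.4592/2)=0.745441, s=sin(1.4592/2)=0.666572; N=√[1·6·6·1]=6.000000
k∈{2,3} keeps every argument non-negative
  k=2: (−1)^0·6.0000/(2)·0.7454^2·0.6666^2 = +0.740698
  k=3: (−1)^1·6.0000/(6)·0.7454^0·0.6666^4 = -0.197418
d^2_{-1,1}(1.4592) = +0.740698 -0.197418 = +0.543280
Phases: e^{-i·(-1)·2.0828}=-0.489925+0.871765i, e^{-i·(1)·4.9697}=+0.254481+0.967078i ⇒ D=-0.525754-0.136878i

Re=-0.5258 Im=-0.1369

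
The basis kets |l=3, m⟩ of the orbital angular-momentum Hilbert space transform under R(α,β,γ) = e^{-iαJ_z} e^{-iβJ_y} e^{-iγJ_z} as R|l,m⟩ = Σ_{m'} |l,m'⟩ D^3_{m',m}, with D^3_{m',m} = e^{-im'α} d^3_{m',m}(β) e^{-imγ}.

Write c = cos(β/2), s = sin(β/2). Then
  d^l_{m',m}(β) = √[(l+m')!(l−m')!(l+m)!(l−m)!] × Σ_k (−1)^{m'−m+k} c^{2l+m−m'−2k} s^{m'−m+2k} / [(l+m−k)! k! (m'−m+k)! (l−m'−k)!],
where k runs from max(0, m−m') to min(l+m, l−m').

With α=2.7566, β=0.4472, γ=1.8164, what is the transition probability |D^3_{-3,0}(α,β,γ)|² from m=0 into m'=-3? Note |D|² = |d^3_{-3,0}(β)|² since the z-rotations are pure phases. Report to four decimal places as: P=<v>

P=0.0020

D^3_{-3,0}(2.7566,0.4472,1.8164) = e^{-i·-3·2.7566}·d^3_{-3,0}(0.4472)·e^{-i·0·1.8164}. Compute d first:
Half-angle: c=0.975106, s=0.221741. N=√(1·720·6·6)=160.996894
k∈{3} keeps every argument non-negative
  k=3: (−1)^0·160.9969/(36)·0.9751^3·0.2217^3 = +0.045207
d^3_{-3,0}(0.4472) = +0.045207
|D^3_{-3,0}|² = |d^3_{-3,0}(β)|² = (+0.045207)² = 0.002044 (the z-rotation phases have unit modulus)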